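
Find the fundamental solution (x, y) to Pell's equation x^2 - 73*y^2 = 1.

(x, y) = (2281249, 267000)

First expand sqrt(73) as a continued fraction. With x_i = (sqrt(73) + m_i)/d_i and (m_0, d_0) = (0, 1): a_0 = floor(sqrt(73)) = 8, since 8^2 = 64 <= 73 < 81 = 9^2.
Iterate m_{i+1} = d_i*a_i - m_i, d_{i+1} = (73 - m_{i+1}^2)/d_i, a_{i+1} = floor((a_0 + m_{i+1})/d_{i+1}):
  m_1 = 1*8 - 0 = 8, d_1 = (73 - 8^2)/1 = 9/1 = 9, a_1 = floor((8 + 8)/9) = 1.
  m_2 = 9*1 - 8 = 1, d_2 = (73 - 1^2)/9 = 72/9 = 8, a_2 = floor((8 + 1)/8) = 1.
  m_3 = 8*1 - 1 = 7, d_3 = (73 - 7^2)/8 = 24/8 = 3, a_3 = floor((8 + 7)/3) = 5.
  m_4 = 3*5 - 7 = 8, d_4 = (73 - 8^2)/3 = 9/3 = 3, a_4 = floor((8 + 8)/3) = 5.
  m_5 = 3*5 - 8 = 7, d_5 = (73 - 7^2)/3 = 24/3 = 8, a_5 = floor((8 + 7)/8) = 1.
  m_6 = 8*1 - 7 = 1, d_6 = (73 - 1^2)/8 = 72/8 = 9, a_6 = floor((8 + 1)/9) = 1.
  m_7 = 9*1 - 1 = 8, d_7 = (73 - 8^2)/9 = 9/9 = 1, a_7 = floor((8 + 8)/1) = 16.
  m_8 = 1*16 - 8 = 8, d_8 = (73 - 8^2)/1 = 9/1 = 9: (m_8, d_8) = (m_1, d_1) = (8, 9), so from here the quotients repeat a_1, ..., a_7; the period length is 7.
So sqrt(73) = [8; (1, 1, 5, 5, 1, 1, 16)] with period length k = 7.
k is odd, so (p_{k-1}, q_{k-1}) only solves x^2 - 73y^2 = -1 and the fundamental solution of x^2 - 73y^2 = 1 is (p_{2k-1}, q_{2k-1}) = (p_13, q_13); compute convergents through index 13, running through the period twice.
Convergents (p_i = a_i*p_{i-1} + p_{i-2}, q_i = a_i*q_{i-1} + q_{i-2} with p_{-2}=0, p_{-1}=1, q_{-2}=1, q_{-1}=0):
  i=0: a_0=8, p_0 = 8*1 + 0 = 8, q_0 = 8*0 + 1 = 1.
  i=1: a_1=1, p_1 = 1*8 + 1 = 9, q_1 = 1*1 + 0 = 1.
  i=2: a_2=1, p_2 = 1*9 + 8 = 17, q_2 = 1*1 + 1 = 2.
  i=3: a_3=5, p_3 = 5*17 + 9 = 94, q_3 = 5*2 + 1 = 11.
  i=4: a_4=5, p_4 = 5*94 + 17 = 487, q_4 = 5*11 + 2 = 57.
  i=5: a_5=1, p_5 = 1*487 + 94 = 581, q_5 = 1*57 + 11 = 68.
  i=6: a_6=1, p_6 = 1*581 + 487 = 1068, q_6 = 1*68 + 57 = 125.
  i=7: a_7=16, p_7 = 16*1068 + 581 = 17669, q_7 = 16*125 + 68 = 2068.
  i=8: a_8=1, p_8 = 1*17669 + 1068 = 18737, q_8 = 1*2068 + 125 = 2193.
  i=9: a_9=1, p_9 = 1*18737 + 17669 = 36406, q_9 = 1*2193 + 2068 = 4261.
  i=10: a_10=5, p_10 = 5*36406 + 18737 = 200767, q_10 = 5*4261 + 2193 = 23498.
  i=11: a_11=5, p_11 = 5*200767 + 36406 = 1040241, q_11 = 5*23498 + 4261 = 121751.
  i=12: a_12=1, p_12 = 1*1040241 + 200767 = 1241008, q_12 = 1*121751 + 23498 = 145249.
  i=13: a_13=1, p_13 = 1*1241008 + 1040241 = 2281249, q_13 = 1*145249 + 121751 = 267000.
Indeed p_6^2 - 73*q_6^2 = 1140624 - 1140625 = -1, not +1.
Check: 2281249^2 - 73*267000^2 = 5204097000001 - 5204097000000 = 1, so (x, y) = (2281249, 267000) solves the equation, and by the theorem it is the least positive solution.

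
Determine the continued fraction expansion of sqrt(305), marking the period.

Write x_i = (sqrt(305) + m_i)/d_i with (m_0, d_0) = (0, 1). a_0 = floor(sqrt(305)) = 17, since 17^2 = 289 <= 305 < 324 = 18^2.
Iterate m_{i+1} = d_i*a_i - m_i, d_{i+1} = (305 - m_{i+1}^2)/d_i, a_{i+1} = floor((a_0 + m_{i+1})/d_{i+1}):
  m_1 = 1*17 - 0 = 17, d_1 = (305 - 17^2)/1 = 16/1 = 16, a_1 = floor((17 + 17)/16) = 2.
  m_2 = 16*2 - 17 = 15, d_2 = (305 - 15^2)/16 = 80/16 = 5, a_2 = floor((17 + 15)/5) = 6.
  m_3 = 5*6 - 15 = 15, d_3 = (305 - 15^2)/5 = 80/5 = 16, a_3 = floor((17 + 15)/16) = 2.
  m_4 = 16*2 - 15 = 17, d_4 = (305 - 17^2)/16 = 16/16 = 1, a_4 = floor((17 + 17)/1) = 34.
  m_5 = 1*34 - 17 = 17, d_5 = (305 - 17^2)/1 = 16/1 = 16: (m_5, d_5) = (m_1, d_1) = (17, 16), so from here the quotients repeat a_1, ..., a_4; the period length is 4.
Hence the expansion of sqrt(305) is a_0 = 17 followed by the repeating block 2, 6, 2, 34 (period 4).

[17; (2, 6, 2, 34)]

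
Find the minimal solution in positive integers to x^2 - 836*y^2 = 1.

First expand sqrt(836) as a continued fraction. With x_i = (sqrt(836) + m_i)/d_i and (m_0, d_0) = (0, 1): a_0 = floor(sqrt(836)) = 28, since 28^2 = 784 <= 836 < 841 = 29^2.
Iterate m_{i+1} = d_i*a_i - m_i, d_{i+1} = (836 - m_{i+1}^2)/d_i, a_{i+1} = floor((a_0 + m_{i+1})/d_{i+1}):
  m_1 = 1*28 - 0 = 28, d_1 = (836 - 28^2)/1 = 52/1 = 52, a_1 = floor((28 + 28)/52) = 1.
  m_2 = 52*1 - 28 = 24, d_2 = (836 - 24^2)/52 = 260/52 = 5, a_2 = floor((28 + 24)/5) = 10.
  m_3 = 5*10 - 24 = 26, d_3 = (836 - 26^2)/5 = 160/5 = 32, a_3 = floor((28 + 26)/32) = 1.
  m_4 = 32*1 - 26 = 6, d_4 = (836 - 6^2)/32 = 800/32 = 25, a_4 = floor((28 + 6)/25) = 1.
  m_5 = 25*1 - 6 = 19, d_5 = (836 - 19^2)/25 = 475/25 = 19, a_5 = floor((28 + 19)/19) = 2.
  m_6 = 19*2 - 19 = 19, d_6 = (836 - 19^2)/19 = 475/19 = 25, a_6 = floor((28 + 19)/25) = 1.
  m_7 = 25*1 - 19 = 6, d_7 = (836 - 6^2)/25 = 800/25 = 32, a_7 = floor((28 + 6)/32) = 1.
  m_8 = 32*1 - 6 = 26, d_8 = (836 - 26^2)/32 = 160/32 = 5, a_8 = floor((28 + 26)/5) = 10.
  m_9 = 5*10 - 26 = 24, d_9 = (836 - 24^2)/5 = 260/5 = 52, a_9 = floor((28 + 24)/52) = 1.
  m_10 = 52*1 - 24 = 28, d_10 = (836 - 28^2)/52 = 52/52 = 1, a_10 = floor((28 + 28)/1) = 56.
  m_11 = 1*56 - 28 = 28, d_11 = (836 - 28^2)/1 = 52/1 = 52: (m_11, d_11) = (m_1, d_1) = (28, 52), so from here the quotients repeat a_1, ..., a_10; the period length is 10.
So sqrt(836) = [28; (1, 10, 1, 1, 2, 1, 1, 10, 1, 56)] with period length k = 10.
k is even, so the fundamental solution of x^2 - 836y^2 = 1 is (p_{k-1}, q_{k-1}) = (p_9, q_9); compute convergents through index 9.
Convergents (p_i = a_i*p_{i-1} + p_{i-2}, q_i = a_i*q_{i-1} + q_{i-2} with p_{-2}=0, p_{-1}=1, q_{-2}=1, q_{-1}=0):
  i=0: a_0=28, p_0 = 28*1 + 0 = 28, q_0 = 28*0 + 1 = 1.
  i=1: a_1=1, p_1 = 1*28 + 1 = 29, q_1 = 1*1 + 0 = 1.
  i=2: a_2=10, p_2 = 10*29 + 28 = 318, q_2 = 10*1 + 1 = 11.
  i=3: a_3=1, p_3 = 1*318 + 29 = 347, q_3 = 1*11 + 1 = 12.
  i=4: a_4=1, p_4 = 1*347 + 318 = 665, q_4 = 1*12 + 11 = 23.
  i=5: a_5=2, p_5 = 2*665 + 347 = 1677, q_5 = 2*23 + 12 = 58.
  i=6: a_6=1, p_6 = 1*1677 + 665 = 2342, q_6 = 1*58 + 23 = 81.
  i=7: a_7=1, p_7 = 1*2342 + 1677 = 4019, q_7 = 1*81 + 58 = 139.
  i=8: a_8=10, p_8 = 10*4019 + 2342 = 42532, q_8 = 10*139 + 81 = 1471.
  i=9: a_9=1, p_9 = 1*42532 + 4019 = 46551, q_9 = 1*1471 + 139 = 1610.
Check: 46551^2 - 836*1610^2 = 2166995601 - 2166995600 = 1, so (x, y) = (46551, 1610) solves the equation, and by the theorem it is the least positive solution.

(x, y) = (46551, 1610)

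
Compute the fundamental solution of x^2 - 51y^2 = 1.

(x, y) = (50, 7)

First expand sqrt(51) as a continued fraction. With x_i = (sqrt(51) + m_i)/d_i and (m_0, d_0) = (0, 1): a_0 = floor(sqrt(51)) = 7, since 7^2 = 49 <= 51 < 64 = 8^2.
Iterate m_{i+1} = d_i*a_i - m_i, d_{i+1} = (51 - m_{i+1}^2)/d_i, a_{i+1} = floor((a_0 + m_{i+1})/d_{i+1}):
  m_1 = 1*7 - 0 = 7, d_1 = (51 - 7^2)/1 = 2/1 = 2, a_1 = floor((7 + 7)/2) = 7.
  m_2 = 2*7 - 7 = 7, d_2 = (51 - 7^2)/2 = 2/2 = 1, a_2 = floor((7 + 7)/1) = 14.
  m_3 = 1*14 - 7 = 7, d_3 = (51 - 7^2)/1 = 2/1 = 2: (m_3, d_3) = (m_1, d_1) = (7, 2), so from here the quotients repeat a_1, a_2; the period length is 2.
So sqrt(51) = [7; (7, 14)] with period length k = 2.
k is even, so the fundamental solution of x^2 - 51y^2 = 1 is (p_{k-1}, q_{k-1}) = (p_1, q_1); compute convergents through index 1.
Convergents (p_i = a_i*p_{i-1} + p_{i-2}, q_i = a_i*q_{i-1} + q_{i-2} with p_{-2}=0, p_{-1}=1, q_{-2}=1, q_{-1}=0):
  i=0: a_0=7, p_0 = 7*1 + 0 = 7, q_0 = 7*0 + 1 = 1.
  i=1: a_1=7, p_1 = 7*7 + 1 = 50, q_1 = 7*1 + 0 = 7.
Check: 50^2 - 51*7^2 = 2500 - 2499 = 1, so (x, y) = (50, 7) solves the equation, and by the theorem it is the least positive solution.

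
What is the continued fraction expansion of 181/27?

[6; 1, 2, 2, 1, 2]

Run the Euclidean algorithm on 181 and 27; the successive quotients are the partial quotients a_0, a_1, ... (each step inverts the fractional part left over by the previous one):
  181 = 6*27 + 19, so a_0 = 6.
  27 = 1*19 + 8, so a_1 = 1.
  19 = 2*8 + 3, so a_2 = 2.
  8 = 2*3 + 2, so a_3 = 2.
  3 = 1*2 + 1, so a_4 = 1.
  2 = 2*1 + 0, so a_5 = 2.
The remainder reaches 0 after 6 divisions, so the expansion has 6 partial quotients, read off in order.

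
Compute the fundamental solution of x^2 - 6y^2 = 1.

First expand sqrt(6) as a continued fraction. With x_i = (sqrt(6) + m_i)/d_i and (m_0, d_0) = (0, 1): a_0 = floor(sqrt(6)) = 2, since 2^2 = 4 <= 6 < 9 = 3^2.
Iterate m_{i+1} = d_i*a_i - m_i, d_{i+1} = (6 - m_{i+1}^2)/d_i, a_{i+1} = floor((a_0 + m_{i+1})/d_{i+1}):
  m_1 = 1*2 - 0 = 2, d_1 = (6 - 2^2)/1 = 2/1 = 2, a_1 = floor((2 + 2)/2) = 2.
  m_2 = 2*2 - 2 = 2, d_2 = (6 - 2^2)/2 = 2/2 = 1, a_2 = floor((2 + 2)/1) = 4.
  m_3 = 1*4 - 2 = 2, d_3 = (6 - 2^2)/1 = 2/1 = 2: (m_3, d_3) = (m_1, d_1) = (2, 2), so from here the quotients repeat a_1, a_2; the period length is 2.
So sqrt(6) = [2; (2, 4)] with period length k = 2.
k is even, so the fundamental solution of x^2 - 6y^2 = 1 is (p_{k-1}, q_{k-1}) = (p_1, q_1); compute convergents through index 1.
Convergents (p_i = a_i*p_{i-1} + p_{i-2}, q_i = a_i*q_{i-1} + q_{i-2} with p_{-2}=0, p_{-1}=1, q_{-2}=1, q_{-1}=0):
  i=0: a_0=2, p_0 = 2*1 + 0 = 2, q_0 = 2*0 + 1 = 1.
  i=1: a_1=2, p_1 = 2*2 + 1 = 5, q_1 = 2*1 + 0 = 2.
Check: 5^2 - 6*2^2 = 25 - 24 = 1, so (x, y) = (5, 2) solves the equation, and by the theorem it is the least positive solution.

(x, y) = (5, 2)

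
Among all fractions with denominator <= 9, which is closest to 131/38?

31/9

Expand x = 131/38 as a continued fraction with the Euclidean algorithm:
  131 = 3*38 + 17, so a_0 = 3.
  38 = 2*17 + 4, so a_1 = 2.
  17 = 4*4 + 1, so a_2 = 4.
  4 = 4*1 + 0, so a_3 = 4.
so x = [3; 2, 4, 4].
Convergents (p_i = a_i*p_{i-1} + p_{i-2}, q_i = a_i*q_{i-1} + q_{i-2} with p_{-2}=0, p_{-1}=1, q_{-2}=1, q_{-1}=0), until the denominator exceeds 9:
  i=0: a_0=3, p_0 = 3*1 + 0 = 3, q_0 = 3*0 + 1 = 1.
  i=1: a_1=2, p_1 = 2*3 + 1 = 7, q_1 = 2*1 + 0 = 2.
  i=2: a_2=4, p_2 = 4*7 + 3 = 31, q_2 = 4*2 + 1 = 9.
  i=3: a_3=4, p_3 = 4*31 + 7 = 131, q_3 = 4*9 + 2 = 38.
q_3 = 38 > 9, so the last convergent with denominator <= 9 is p_2/q_2 = 31/9.
The closest fraction with denominator <= 9 is either p_2/q_2 or the intermediate fraction (k*p_2 + p_1)/(k*q_2 + q_1) with the largest k >= 1 whose denominator stays <= 9; these approach x as k grows, and every other convergent or intermediate fraction in range is farther away.
Largest k: floor((9 - q_1)/q_2) = floor((9 - 2)/9) = 0.
Since k = 0, no intermediate fraction beyond p_2/q_2 has denominator <= 9, so the convergent 31/9 is the closest (its error is |131*9 - 31*38|/(38*9) = 1/342).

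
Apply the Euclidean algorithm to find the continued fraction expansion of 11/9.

[1; 4, 2]

Run the Euclidean algorithm on 11 and 9; the successive quotients are the partial quotients a_0, a_1, ... (each step inverts the fractional part left over by the previous one):
  11 = 1*9 + 2, so a_0 = 1.
  9 = 4*2 + 1, so a_1 = 4.
  2 = 2*1 + 0, so a_2 = 2.
The remainder reaches 0 after 3 divisions, so the expansion has 3 partial quotients, read off in order.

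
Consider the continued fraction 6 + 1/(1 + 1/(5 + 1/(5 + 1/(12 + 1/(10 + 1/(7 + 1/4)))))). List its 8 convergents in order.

Using the convergent recurrence p_i = a_i*p_{i-1} + p_{i-2}, q_i = a_i*q_{i-1} + q_{i-2} with p_{-2}=0, p_{-1}=1, q_{-2}=1, q_{-1}=0:
  i=0: a_0=6, p_0 = 6*1 + 0 = 6, q_0 = 6*0 + 1 = 1.
  i=1: a_1=1, p_1 = 1*6 + 1 = 7, q_1 = 1*1 + 0 = 1.
  i=2: a_2=5, p_2 = 5*7 + 6 = 41, q_2 = 5*1 + 1 = 6.
  i=3: a_3=5, p_3 = 5*41 + 7 = 212, q_3 = 5*6 + 1 = 31.
  i=4: a_4=12, p_4 = 12*212 + 41 = 2585, q_4 = 12*31 + 6 = 378.
  i=5: a_5=10, p_5 = 10*2585 + 212 = 26062, q_5 = 10*378 + 31 = 3811.
  i=6: a_6=7, p_6 = 7*26062 + 2585 = 185019, q_6 = 7*3811 + 378 = 27055.
  i=7: a_7=4, p_7 = 4*185019 + 26062 = 766138, q_7 = 4*27055 + 3811 = 112031.

6/1, 7/1, 41/6, 212/31, 2585/378, 26062/3811, 185019/27055, 766138/112031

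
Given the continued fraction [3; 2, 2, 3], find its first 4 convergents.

Using the convergent recurrence p_i = a_i*p_{i-1} + p_{i-2}, q_i = a_i*q_{i-1} + q_{i-2} with p_{-2}=0, p_{-1}=1, q_{-2}=1, q_{-1}=0:
  i=0: a_0=3, p_0 = 3*1 + 0 = 3, q_0 = 3*0 + 1 = 1.
  i=1: a_1=2, p_1 = 2*3 + 1 = 7, q_1 = 2*1 + 0 = 2.
  i=2: a_2=2, p_2 = 2*7 + 3 = 17, q_2 = 2*2 + 1 = 5.
  i=3: a_3=3, p_3 = 3*17 + 7 = 58, q_3 = 3*5 + 2 = 17.

3/1, 7/2, 17/5, 58/17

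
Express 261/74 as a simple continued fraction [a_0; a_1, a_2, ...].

Run the Euclidean algorithm on 261 and 74; the successive quotients are the partial quotients a_0, a_1, ... (each step inverts the fractional part left over by the previous one):
  261 = 3*74 + 39, so a_0 = 3.
  74 = 1*39 + 35, so a_1 = 1.
  39 = 1*35 + 4, so a_2 = 1.
  35 = 8*4 + 3, so a_3 = 8.
  4 = 1*3 + 1, so a_4 = 1.
  3 = 3*1 + 0, so a_5 = 3.
The remainder reaches 0 after 6 divisions, so the expansion has 6 partial quotients, read off in order.

[3; 1, 1, 8, 1, 3]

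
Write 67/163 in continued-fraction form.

Run the Euclidean algorithm on 67 and 163; the successive quotients are the partial quotients a_0, a_1, ... (each step inverts the fractional part left over by the previous one):
  67 = 0*163 + 67, so a_0 = 0.
  163 = 2*67 + 29, so a_1 = 2.
  67 = 2*29 + 9, so a_2 = 2.
  29 = 3*9 + 2, so a_3 = 3.
  9 = 4*2 + 1, so a_4 = 4.
  2 = 2*1 + 0, so a_5 = 2.
The remainder reaches 0 after 6 divisions, so the expansion has 6 partial quotients, read off in order.

[0; 2, 2, 3, 4, 2]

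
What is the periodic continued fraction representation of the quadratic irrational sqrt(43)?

[6; (1, 1, 3, 1, 5, 1, 3, 1, 1, 12)]

Write x_i = (sqrt(43) + m_i)/d_i with (m_0, d_0) = (0, 1). a_0 = floor(sqrt(43)) = 6, since 6^2 = 36 <= 43 < 49 = 7^2.
Iterate m_{i+1} = d_i*a_i - m_i, d_{i+1} = (43 - m_{i+1}^2)/d_i, a_{i+1} = floor((a_0 + m_{i+1})/d_{i+1}):
  m_1 = 1*6 - 0 = 6, d_1 = (43 - 6^2)/1 = 7/1 = 7, a_1 = floor((6 + 6)/7) = 1.
  m_2 = 7*1 - 6 = 1, d_2 = (43 - 1^2)/7 = 42/7 = 6, a_2 = floor((6 + 1)/6) = 1.
  m_3 = 6*1 - 1 = 5, d_3 = (43 - 5^2)/6 = 18/6 = 3, a_3 = floor((6 + 5)/3) = 3.
  m_4 = 3*3 - 5 = 4, d_4 = (43 - 4^2)/3 = 27/3 = 9, a_4 = floor((6 + 4)/9) = 1.
  m_5 = 9*1 - 4 = 5, d_5 = (43 - 5^2)/9 = 18/9 = 2, a_5 = floor((6 + 5)/2) = 5.
  m_6 = 2*5 - 5 = 5, d_6 = (43 - 5^2)/2 = 18/2 = 9, a_6 = floor((6 + 5)/9) = 1.
  m_7 = 9*1 - 5 = 4, d_7 = (43 - 4^2)/9 = 27/9 = 3, a_7 = floor((6 + 4)/3) = 3.
  m_8 = 3*3 - 4 = 5, d_8 = (43 - 5^2)/3 = 18/3 = 6, a_8 = floor((6 + 5)/6) = 1.
  m_9 = 6*1 - 5 = 1, d_9 = (43 - 1^2)/6 = 42/6 = 7, a_9 = floor((6 + 1)/7) = 1.
  m_10 = 7*1 - 1 = 6, d_10 = (43 - 6^2)/7 = 7/7 = 1, a_10 = floor((6 + 6)/1) = 12.
  m_11 = 1*12 - 6 = 6, d_11 = (43 - 6^2)/1 = 7/1 = 7: (m_11, d_11) = (m_1, d_1) = (6, 7), so from here the quotients repeat a_1, ..., a_10; the period length is 10.
Hence the expansion of sqrt(43) is a_0 = 6 followed by the repeating block 1, 1, 3, 1, 5, 1, 3, 1, 1, 12 (period 10).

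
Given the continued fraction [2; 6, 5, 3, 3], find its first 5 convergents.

Using the convergent recurrence p_i = a_i*p_{i-1} + p_{i-2}, q_i = a_i*q_{i-1} + q_{i-2} with p_{-2}=0, p_{-1}=1, q_{-2}=1, q_{-1}=0:
  i=0: a_0=2, p_0 = 2*1 + 0 = 2, q_0 = 2*0 + 1 = 1.
  i=1: a_1=6, p_1 = 6*2 + 1 = 13, q_1 = 6*1 + 0 = 6.
  i=2: a_2=5, p_2 = 5*13 + 2 = 67, q_2 = 5*6 + 1 = 31.
  i=3: a_3=3, p_3 = 3*67 + 13 = 214, q_3 = 3*31 + 6 = 99.
  i=4: a_4=3, p_4 = 3*214 + 67 = 709, q_4 = 3*99 + 31 = 328.

2/1, 13/6, 67/31, 214/99, 709/328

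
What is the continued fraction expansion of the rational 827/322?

[2; 1, 1, 3, 6, 3, 2]

Run the Euclidean algorithm on 827 and 322; the successive quotients are the partial quotients a_0, a_1, ... (each step inverts the fractional part left over by the previous one):
  827 = 2*322 + 183, so a_0 = 2.
  322 = 1*183 + 139, so a_1 = 1.
  183 = 1*139 + 44, so a_2 = 1.
  139 = 3*44 + 7, so a_3 = 3.
  44 = 6*7 + 2, so a_4 = 6.
  7 = 3*2 + 1, so a_5 = 3.
  2 = 2*1 + 0, so a_6 = 2.
The remainder reaches 0 after 7 divisions, so the expansion has 7 partial quotients, read off in order.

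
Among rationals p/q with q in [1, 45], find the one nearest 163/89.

Expand x = 163/89 as a continued fraction with the Euclidean algorithm:
  163 = 1*89 + 74, so a_0 = 1.
  89 = 1*74 + 15, so a_1 = 1.
  74 = 4*15 + 14, so a_2 = 4.
  15 = 1*14 + 1, so a_3 = 1.
  14 = 14*1 + 0, so a_4 = 14.
so x = [1; 1, 4, 1, 14].
Convergents (p_i = a_i*p_{i-1} + p_{i-2}, q_i = a_i*q_{i-1} + q_{i-2} with p_{-2}=0, p_{-1}=1, q_{-2}=1, q_{-1}=0), until the denominator exceeds 45:
  i=0: a_0=1, p_0 = 1*1 + 0 = 1, q_0 = 1*0 + 1 = 1.
  i=1: a_1=1, p_1 = 1*1 + 1 = 2, q_1 = 1*1 + 0 = 1.
  i=2: a_2=4, p_2 = 4*2 + 1 = 9, q_2 = 4*1 + 1 = 5.
  i=3: a_3=1, p_3 = 1*9 + 2 = 11, q_3 = 1*5 + 1 = 6.
  i=4: a_4=14, p_4 = 14*11 + 9 = 163, q_4 = 14*6 + 5 = 89.
q_4 = 89 > 45, so the last convergent with denominator <= 45 is p_3/q_3 = 11/6.
The closest fraction with denominator <= 45 is either p_3/q_3 or the intermediate fraction (k*p_3 + p_2)/(k*q_3 + q_2) with the largest k >= 1 whose denominator stays <= 45; these approach x as k grows, and every other convergent or intermediate fraction in range is farther away.
Largest k: floor((45 - q_2)/q_3) = floor((45 - 5)/6) = 6.
That gives (6*11 + 9)/(6*6 + 5) = 75/41.
Compare the errors: |x - 11/6| = |163*6 - 11*89|/(89*6) = 1/534, and |x - 75/41| = |163*41 - 75*89|/(89*41) = 8/3649.
Cross-multiplying, 1*3649 = 3649 < 4272 = 8*534, so 1/534 is smaller: the convergent 11/6 is closer to x than 75/41.

11/6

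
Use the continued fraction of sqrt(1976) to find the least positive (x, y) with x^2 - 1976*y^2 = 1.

First expand sqrt(1976) as a continued fraction. With x_i = (sqrt(1976) + m_i)/d_i and (m_0, d_0) = (0, 1): a_0 = floor(sqrt(1976)) = 44, since 44^2 = 1936 <= 1976 < 2025 = 45^2.
Iterate m_{i+1} = d_i*a_i - m_i, d_{i+1} = (1976 - m_{i+1}^2)/d_i, a_{i+1} = floor((a_0 + m_{i+1})/d_{i+1}):
  m_1 = 1*44 - 0 = 44, d_1 = (1976 - 44^2)/1 = 40/1 = 40, a_1 = floor((44 + 44)/40) = 2.
  m_2 = 40*2 - 44 = 36, d_2 = (1976 - 36^2)/40 = 680/40 = 17, a_2 = floor((44 + 36)/17) = 4.
  m_3 = 17*4 - 36 = 32, d_3 = (1976 - 32^2)/17 = 952/17 = 56, a_3 = floor((44 + 32)/56) = 1.
  m_4 = 56*1 - 32 = 24, d_4 = (1976 - 24^2)/56 = 1400/56 = 25, a_4 = floor((44 + 24)/25) = 2.
  m_5 = 25*2 - 24 = 26, d_5 = (1976 - 26^2)/25 = 1300/25 = 52, a_5 = floor((44 + 26)/52) = 1.
  m_6 = 52*1 - 26 = 26, d_6 = (1976 - 26^2)/52 = 1300/52 = 25, a_6 = floor((44 + 26)/25) = 2.
  m_7 = 25*2 - 26 = 24, d_7 = (1976 - 24^2)/25 = 1400/25 = 56, a_7 = floor((44 + 24)/56) = 1.
  m_8 = 56*1 - 24 = 32, d_8 = (1976 - 32^2)/56 = 952/56 = 17, a_8 = floor((44 + 32)/17) = 4.
  m_9 = 17*4 - 32 = 36, d_9 = (1976 - 36^2)/17 = 680/17 = 40, a_9 = floor((44 + 36)/40) = 2.
  m_10 = 40*2 - 36 = 44, d_10 = (1976 - 44^2)/40 = 40/40 = 1, a_10 = floor((44 + 44)/1) = 88.
  m_11 = 1*88 - 44 = 44, d_11 = (1976 - 44^2)/1 = 40/1 = 40: (m_11, d_11) = (m_1, d_1) = (44, 40), so from here the quotients repeat a_1, ..., a_10; the period length is 10.
So sqrt(1976) = [44; (2, 4, 1, 2, 1, 2, 1, 4, 2, 88)] with period length k = 10.
k is even, so the fundamental solution of x^2 - 1976y^2 = 1 is (p_{k-1}, q_{k-1}) = (p_9, q_9); compute convergents through index 9.
Convergents (p_i = a_i*p_{i-1} + p_{i-2}, q_i = a_i*q_{i-1} + q_{i-2} with p_{-2}=0, p_{-1}=1, q_{-2}=1, q_{-1}=0):
  i=0: a_0=44, p_0 = 44*1 + 0 = 44, q_0 = 44*0 + 1 = 1.
  i=1: a_1=2, p_1 = 2*44 + 1 = 89, q_1 = 2*1 + 0 = 2.
  i=2: a_2=4, p_2 = 4*89 + 44 = 400, q_2 = 4*2 + 1 = 9.
  i=3: a_3=1, p_3 = 1*400 + 89 = 489, q_3 = 1*9 + 2 = 11.
  i=4: a_4=2, p_4 = 2*489 + 400 = 1378, q_4 = 2*11 + 9 = 31.
  i=5: a_5=1, p_5 = 1*1378 + 489 = 1867, q_5 = 1*31 + 11 = 42.
  i=6: a_6=2, p_6 = 2*1867 + 1378 = 5112, q_6 = 2*42 + 31 = 115.
  i=7: a_7=1, p_7 = 1*5112 + 1867 = 6979, q_7 = 1*115 + 42 = 157.
  i=8: a_8=4, p_8 = 4*6979 + 5112 = 33028, q_8 = 4*157 + 115 = 743.
  i=9: a_9=2, p_9 = 2*33028 + 6979 = 73035, q_9 = 2*743 + 157 = 1643.
Check: 73035^2 - 1976*1643^2 = 5334111225 - 5334111224 = 1, so (x, y) = (73035, 1643) solves the equation, and by the theorem it is the least positive solution.

(x, y) = (73035, 1643)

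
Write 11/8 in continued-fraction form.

Run the Euclidean algorithm on 11 and 8; the successive quotients are the partial quotients a_0, a_1, ... (each step inverts the fractional part left over by the previous one):
  11 = 1*8 + 3, so a_0 = 1.
  8 = 2*3 + 2, so a_1 = 2.
  3 = 1*2 + 1, so a_2 = 1.
  2 = 2*1 + 0, so a_3 = 2.
The remainder reaches 0 after 4 divisions, so the expansion has 4 partial quotients, read off in order.

[1; 2, 1, 2]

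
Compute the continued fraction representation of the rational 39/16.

Run the Euclidean algorithm on 39 and 16; the successive quotients are the partial quotients a_0, a_1, ... (each step inverts the fractional part left over by the previous one):
  39 = 2*16 + 7, so a_0 = 2.
  16 = 2*7 + 2, so a_1 = 2.
  7 = 3*2 + 1, so a_2 = 3.
  2 = 2*1 + 0, so a_3 = 2.
The remainder reaches 0 after 4 divisions, so the expansion has 4 partial quotients, read off in order.

[2; 2, 3, 2]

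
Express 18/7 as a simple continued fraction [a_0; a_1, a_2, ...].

[2; 1, 1, 3]

Run the Euclidean algorithm on 18 and 7; the successive quotients are the partial quotients a_0, a_1, ... (each step inverts the fractional part left over by the previous one):
  18 = 2*7 + 4, so a_0 = 2.
  7 = 1*4 + 3, so a_1 = 1.
  4 = 1*3 + 1, so a_2 = 1.
  3 = 3*1 + 0, so a_3 = 3.
The remainder reaches 0 after 4 divisions, so the expansion has 4 partial quotients, read off in order.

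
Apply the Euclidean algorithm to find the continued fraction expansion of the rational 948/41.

[23; 8, 5]

Run the Euclidean algorithm on 948 and 41; the successive quotients are the partial quotients a_0, a_1, ... (each step inverts the fractional part left over by the previous one):
  948 = 23*41 + 5, so a_0 = 23.
  41 = 8*5 + 1, so a_1 = 8.
  5 = 5*1 + 0, so a_2 = 5.
The remainder reaches 0 after 3 divisions, so the expansion has 3 partial quotients, read off in order.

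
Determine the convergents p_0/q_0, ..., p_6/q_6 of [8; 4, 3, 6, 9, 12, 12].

Using the convergent recurrence p_i = a_i*p_{i-1} + p_{i-2}, q_i = a_i*q_{i-1} + q_{i-2} with p_{-2}=0, p_{-1}=1, q_{-2}=1, q_{-1}=0:
  i=0: a_0=8, p_0 = 8*1 + 0 = 8, q_0 = 8*0 + 1 = 1.
  i=1: a_1=4, p_1 = 4*8 + 1 = 33, q_1 = 4*1 + 0 = 4.
  i=2: a_2=3, p_2 = 3*33 + 8 = 107, q_2 = 3*4 + 1 = 13.
  i=3: a_3=6, p_3 = 6*107 + 33 = 675, q_3 = 6*13 + 4 = 82.
  i=4: a_4=9, p_4 = 9*675 + 107 = 6182, q_4 = 9*82 + 13 = 751.
  i=5: a_5=12, p_5 = 12*6182 + 675 = 74859, q_5 = 12*751 + 82 = 9094.
  i=6: a_6=12, p_6 = 12*74859 + 6182 = 904490, q_6 = 12*9094 + 751 = 109879.

8/1, 33/4, 107/13, 675/82, 6182/751, 74859/9094, 904490/109879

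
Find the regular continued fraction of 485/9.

[53; 1, 8]

Run the Euclidean algorithm on 485 and 9; the successive quotients are the partial quotients a_0, a_1, ... (each step inverts the fractional part left over by the previous one):
  485 = 53*9 + 8, so a_0 = 53.
  9 = 1*8 + 1, so a_1 = 1.
  8 = 8*1 + 0, so a_2 = 8.
The remainder reaches 0 after 3 divisions, so the expansion has 3 partial quotients, read off in order.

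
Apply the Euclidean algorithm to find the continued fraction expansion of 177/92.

[1; 1, 12, 7]

Run the Euclidean algorithm on 177 and 92; the successive quotients are the partial quotients a_0, a_1, ... (each step inverts the fractional part left over by the previous one):
  177 = 1*92 + 85, so a_0 = 1.
  92 = 1*85 + 7, so a_1 = 1.
  85 = 12*7 + 1, so a_2 = 12.
  7 = 7*1 + 0, so a_3 = 7.
The remainder reaches 0 after 4 divisions, so the expansion has 4 partial quotients, read off in order.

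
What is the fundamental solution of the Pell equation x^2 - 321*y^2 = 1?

(x, y) = (215, 12)

First expand sqrt(321) as a continued fraction. With x_i = (sqrt(321) + m_i)/d_i and (m_0, d_0) = (0, 1): a_0 = floor(sqrt(321)) = 17, since 17^2 = 289 <= 321 < 324 = 18^2.
Iterate m_{i+1} = d_i*a_i - m_i, d_{i+1} = (321 - m_{i+1}^2)/d_i, a_{i+1} = floor((a_0 + m_{i+1})/d_{i+1}):
  m_1 = 1*17 - 0 = 17, d_1 = (321 - 17^2)/1 = 32/1 = 32, a_1 = floor((17 + 17)/32) = 1.
  m_2 = 32*1 - 17 = 15, d_2 = (321 - 15^2)/32 = 96/32 = 3, a_2 = floor((17 + 15)/3) = 10.
  m_3 = 3*10 - 15 = 15, d_3 = (321 - 15^2)/3 = 96/3 = 32, a_3 = floor((17 + 15)/32) = 1.
  m_4 = 32*1 - 15 = 17, d_4 = (321 - 17^2)/32 = 32/32 = 1, a_4 = floor((17 + 17)/1) = 34.
  m_5 = 1*34 - 17 = 17, d_5 = (321 - 17^2)/1 = 32/1 = 32: (m_5, d_5) = (m_1, d_1) = (17, 32), so from here the quotients repeat a_1, ..., a_4; the period length is 4.
So sqrt(321) = [17; (1, 10, 1, 34)] with period length k = 4.
k is even, so the fundamental solution of x^2 - 321y^2 = 1 is (p_{k-1}, q_{k-1}) = (p_3, q_3); compute convergents through index 3.
Convergents (p_i = a_i*p_{i-1} + p_{i-2}, q_i = a_i*q_{i-1} + q_{i-2} with p_{-2}=0, p_{-1}=1, q_{-2}=1, q_{-1}=0):
  i=0: a_0=17, p_0 = 17*1 + 0 = 17, q_0 = 17*0 + 1 = 1.
  i=1: a_1=1, p_1 = 1*17 + 1 = 18, q_1 = 1*1 + 0 = 1.
  i=2: a_2=10, p_2 = 10*18 + 17 = 197, q_2 = 10*1 + 1 = 11.
  i=3: a_3=1, p_3 = 1*197 + 18 = 215, q_3 = 1*11 + 1 = 12.
Check: 215^2 - 321*12^2 = 46225 - 46224 = 1, so (x, y) = (215, 12) solves the equation, and by the theorem it is the least positive solution.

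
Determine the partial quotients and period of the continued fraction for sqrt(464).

Write x_i = (sqrt(464) + m_i)/d_i with (m_0, d_0) = (0, 1). a_0 = floor(sqrt(464)) = 21, since 21^2 = 441 <= 464 < 484 = 22^2.
Iterate m_{i+1} = d_i*a_i - m_i, d_{i+1} = (464 - m_{i+1}^2)/d_i, a_{i+1} = floor((a_0 + m_{i+1})/d_{i+1}):
  m_1 = 1*21 - 0 = 21, d_1 = (464 - 21^2)/1 = 23/1 = 23, a_1 = floor((21 + 21)/23) = 1.
  m_2 = 23*1 - 21 = 2, d_2 = (464 - 2^2)/23 = 460/23 = 20, a_2 = floor((21 + 2)/20) = 1.
  m_3 = 20*1 - 2 = 18, d_3 = (464 - 18^2)/20 = 140/20 = 7, a_3 = floor((21 + 18)/7) = 5.
  m_4 = 7*5 - 18 = 17, d_4 = (464 - 17^2)/7 = 175/7 = 25, a_4 = floor((21 + 17)/25) = 1.
  m_5 = 25*1 - 17 = 8, d_5 = (464 - 8^2)/25 = 400/25 = 16, a_5 = floor((21 + 8)/16) = 1.
  m_6 = 16*1 - 8 = 8, d_6 = (464 - 8^2)/16 = 400/16 = 25, a_6 = floor((21 + 8)/25) = 1.
  m_7 = 25*1 - 8 = 17, d_7 = (464 - 17^2)/25 = 175/25 = 7, a_7 = floor((21 + 17)/7) = 5.
  m_8 = 7*5 - 17 = 18, d_8 = (464 - 18^2)/7 = 140/7 = 20, a_8 = floor((21 + 18)/20) = 1.
  m_9 = 20*1 - 18 = 2, d_9 = (464 - 2^2)/20 = 460/20 = 23, a_9 = floor((21 + 2)/23) = 1.
  m_10 = 23*1 - 2 = 21, d_10 = (464 - 21^2)/23 = 23/23 = 1, a_10 = floor((21 + 21)/1) = 42.
  m_11 = 1*42 - 21 = 21, d_11 = (464 - 21^2)/1 = 23/1 = 23: (m_11, d_11) = (m_1, d_1) = (21, 23), so from here the quotients repeat a_1, ..., a_10; the period length is 10.
Hence the expansion of sqrt(464) is a_0 = 21 followed by the repeating block 1, 1, 5, 1, 1, 1, 5, 1, 1, 42 (period 10).

[21; (1, 1, 5, 1, 1, 1, 5, 1, 1, 42)]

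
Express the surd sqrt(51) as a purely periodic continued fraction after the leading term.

Write x_i = (sqrt(51) + m_i)/d_i with (m_0, d_0) = (0, 1). a_0 = floor(sqrt(51)) = 7, since 7^2 = 49 <= 51 < 64 = 8^2.
Iterate m_{i+1} = d_i*a_i - m_i, d_{i+1} = (51 - m_{i+1}^2)/d_i, a_{i+1} = floor((a_0 + m_{i+1})/d_{i+1}):
  m_1 = 1*7 - 0 = 7, d_1 = (51 - 7^2)/1 = 2/1 = 2, a_1 = floor((7 + 7)/2) = 7.
  m_2 = 2*7 - 7 = 7, d_2 = (51 - 7^2)/2 = 2/2 = 1, a_2 = floor((7 + 7)/1) = 14.
  m_3 = 1*14 - 7 = 7, d_3 = (51 - 7^2)/1 = 2/1 = 2: (m_3, d_3) = (m_1, d_1) = (7, 2), so from here the quotients repeat a_1, a_2; the period length is 2.
Hence the expansion of sqrt(51) is a_0 = 7 followed by the repeating block 7, 14 (period 2).

[7; (7, 14)]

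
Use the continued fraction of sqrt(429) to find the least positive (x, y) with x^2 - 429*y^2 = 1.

(x, y) = (1524095, 73584)

First expand sqrt(429) as a continued fraction. With x_i = (sqrt(429) + m_i)/d_i and (m_0, d_0) = (0, 1): a_0 = floor(sqrt(429)) = 20, since 20^2 = 400 <= 429 < 441 = 21^2.
Iterate m_{i+1} = d_i*a_i - m_i, d_{i+1} = (429 - m_{i+1}^2)/d_i, a_{i+1} = floor((a_0 + m_{i+1})/d_{i+1}):
  m_1 = 1*20 - 0 = 20, d_1 = (429 - 20^2)/1 = 29/1 = 29, a_1 = floor((20 + 20)/29) = 1.
  m_2 = 29*1 - 20 = 9, d_2 = (429 - 9^2)/29 = 348/29 = 12, a_2 = floor((20 + 9)/12) = 2.
  m_3 = 12*2 - 9 = 15, d_3 = (429 - 15^2)/12 = 204/12 = 17, a_3 = floor((20 + 15)/17) = 2.
  m_4 = 17*2 - 15 = 19, d_4 = (429 - 19^2)/17 = 68/17 = 4, a_4 = floor((20 + 19)/4) = 9.
  m_5 = 4*9 - 19 = 17, d_5 = (429 - 17^2)/4 = 140/4 = 35, a_5 = floor((20 + 17)/35) = 1.
  m_6 = 35*1 - 17 = 18, d_6 = (429 - 18^2)/35 = 105/35 = 3, a_6 = floor((20 + 18)/3) = 12.
  m_7 = 3*12 - 18 = 18, d_7 = (429 - 18^2)/3 = 105/3 = 35, a_7 = floor((20 + 18)/35) = 1.
  m_8 = 35*1 - 18 = 17, d_8 = (429 - 17^2)/35 = 140/35 = 4, a_8 = floor((20 + 17)/4) = 9.
  m_9 = 4*9 - 17 = 19, d_9 = (429 - 19^2)/4 = 68/4 = 17, a_9 = floor((20 + 19)/17) = 2.
  m_10 = 17*2 - 19 = 15, d_10 = (429 - 15^2)/17 = 204/17 = 12, a_10 = floor((20 + 15)/12) = 2.
  m_11 = 12*2 - 15 = 9, d_11 = (429 - 9^2)/12 = 348/12 = 29, a_11 = floor((20 + 9)/29) = 1.
  m_12 = 29*1 - 9 = 20, d_12 = (429 - 20^2)/29 = 29/29 = 1, a_12 = floor((20 + 20)/1) = 40.
  m_13 = 1*40 - 20 = 20, d_13 = (429 - 20^2)/1 = 29/1 = 29: (m_13, d_13) = (m_1, d_1) = (20, 29), so from here the quotients repeat a_1, ..., a_12; the period length is 12.
So sqrt(429) = [20; (1, 2, 2, 9, 1, 12, 1, 9, 2, 2, 1, 40)] with period length k = 12.
k is even, so the fundamental solution of x^2 - 429y^2 = 1 is (p_{k-1}, q_{k-1}) = (p_11, q_11); compute convergents through index 11.
Convergents (p_i = a_i*p_{i-1} + p_{i-2}, q_i = a_i*q_{i-1} + q_{i-2} with p_{-2}=0, p_{-1}=1, q_{-2}=1, q_{-1}=0):
  i=0: a_0=20, p_0 = 20*1 + 0 = 20, q_0 = 20*0 + 1 = 1.
  i=1: a_1=1, p_1 = 1*20 + 1 = 21, q_1 = 1*1 + 0 = 1.
  i=2: a_2=2, p_2 = 2*21 + 20 = 62, q_2 = 2*1 + 1 = 3.
  i=3: a_3=2, p_3 = 2*62 + 21 = 145, q_3 = 2*3 + 1 = 7.
  i=4: a_4=9, p_4 = 9*145 + 62 = 1367, q_4 = 9*7 + 3 = 66.
  i=5: a_5=1, p_5 = 1*1367 + 145 = 1512, q_5 = 1*66 + 7 = 73.
  i=6: a_6=12, p_6 = 12*1512 + 1367 = 19511, q_6 = 12*73 + 66 = 942.
  i=7: a_7=1, p_7 = 1*19511 + 1512 = 21023, q_7 = 1*942 + 73 = 1015.
  i=8: a_8=9, p_8 = 9*21023 + 19511 = 208718, q_8 = 9*1015 + 942 = 10077.
  i=9: a_9=2, p_9 = 2*208718 + 21023 = 438459, q_9 = 2*10077 + 1015 = 21169.
  i=10: a_10=2, p_10 = 2*438459 + 208718 = 1085636, q_10 = 2*21169 + 10077 = 52415.
  i=11: a_11=1, p_11 = 1*1085636 + 438459 = 1524095, q_11 = 1*52415 + 21169 = 73584.
Check: 1524095^2 - 429*73584^2 = 2322865569025 - 2322865569024 = 1, so (x, y) = (1524095, 73584) solves the equation, and by the theorem it is the least positive solution.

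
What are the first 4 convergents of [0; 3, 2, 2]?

0/1, 1/3, 2/7, 5/17

Using the convergent recurrence p_i = a_i*p_{i-1} + p_{i-2}, q_i = a_i*q_{i-1} + q_{i-2} with p_{-2}=0, p_{-1}=1, q_{-2}=1, q_{-1}=0:
  i=0: a_0=0, p_0 = 0*1 + 0 = 0, q_0 = 0*0 + 1 = 1.
  i=1: a_1=3, p_1 = 3*0 + 1 = 1, q_1 = 3*1 + 0 = 3.
  i=2: a_2=2, p_2 = 2*1 + 0 = 2, q_2 = 2*3 + 1 = 7.
  i=3: a_3=2, p_3 = 2*2 + 1 = 5, q_3 = 2*7 + 3 = 17.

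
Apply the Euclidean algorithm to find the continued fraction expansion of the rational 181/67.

[2; 1, 2, 2, 1, 6]

Run the Euclidean algorithm on 181 and 67; the successive quotients are the partial quotients a_0, a_1, ... (each step inverts the fractional part left over by the previous one):
  181 = 2*67 + 47, so a_0 = 2.
  67 = 1*47 + 20, so a_1 = 1.
  47 = 2*20 + 7, so a_2 = 2.
  20 = 2*7 + 6, so a_3 = 2.
  7 = 1*6 + 1, so a_4 = 1.
  6 = 6*1 + 0, so a_5 = 6.
The remainder reaches 0 after 6 divisions, so the expansion has 6 partial quotients, read off in order.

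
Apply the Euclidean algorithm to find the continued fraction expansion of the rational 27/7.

[3; 1, 6]

Run the Euclidean algorithm on 27 and 7; the successive quotients are the partial quotients a_0, a_1, ... (each step inverts the fractional part left over by the previous one):
  27 = 3*7 + 6, so a_0 = 3.
  7 = 1*6 + 1, so a_1 = 1.
  6 = 6*1 + 0, so a_2 = 6.
The remainder reaches 0 after 3 divisions, so the expansion has 3 partial quotients, read off in order.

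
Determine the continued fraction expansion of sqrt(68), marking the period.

[8; (4, 16)]

Write x_i = (sqrt(68) + m_i)/d_i with (m_0, d_0) = (0, 1). a_0 = floor(sqrt(68)) = 8, since 8^2 = 64 <= 68 < 81 = 9^2.
Iterate m_{i+1} = d_i*a_i - m_i, d_{i+1} = (68 - m_{i+1}^2)/d_i, a_{i+1} = floor((a_0 + m_{i+1})/d_{i+1}):
  m_1 = 1*8 - 0 = 8, d_1 = (68 - 8^2)/1 = 4/1 = 4, a_1 = floor((8 + 8)/4) = 4.
  m_2 = 4*4 - 8 = 8, d_2 = (68 - 8^2)/4 = 4/4 = 1, a_2 = floor((8 + 8)/1) = 16.
  m_3 = 1*16 - 8 = 8, d_3 = (68 - 8^2)/1 = 4/1 = 4: (m_3, d_3) = (m_1, d_1) = (8, 4), so from here the quotients repeat a_1, a_2; the period length is 2.
Hence the expansion of sqrt(68) is a_0 = 8 followed by the repeating block 4, 16 (period 2).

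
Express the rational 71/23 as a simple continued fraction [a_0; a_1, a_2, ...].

Run the Euclidean algorithm on 71 and 23; the successive quotients are the partial quotients a_0, a_1, ... (each step inverts the fractional part left over by the previous one):
  71 = 3*23 + 2, so a_0 = 3.
  23 = 11*2 + 1, so a_1 = 11.
  2 = 2*1 + 0, so a_2 = 2.
The remainder reaches 0 after 3 divisions, so the expansion has 3 partial quotients, read off in order.

[3; 11, 2]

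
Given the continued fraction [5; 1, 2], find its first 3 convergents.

5/1, 6/1, 17/3

Using the convergent recurrence p_i = a_i*p_{i-1} + p_{i-2}, q_i = a_i*q_{i-1} + q_{i-2} with p_{-2}=0, p_{-1}=1, q_{-2}=1, q_{-1}=0:
  i=0: a_0=5, p_0 = 5*1 + 0 = 5, q_0 = 5*0 + 1 = 1.
  i=1: a_1=1, p_1 = 1*5 + 1 = 6, q_1 = 1*1 + 0 = 1.
  i=2: a_2=2, p_2 = 2*6 + 5 = 17, q_2 = 2*1 + 1 = 3.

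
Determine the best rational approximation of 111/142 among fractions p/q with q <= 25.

18/23

Expand x = 111/142 as a continued fraction with the Euclidean algorithm:
  111 = 0*142 + 111, so a_0 = 0.
  142 = 1*111 + 31, so a_1 = 1.
  111 = 3*31 + 18, so a_2 = 3.
  31 = 1*18 + 13, so a_3 = 1.
  18 = 1*13 + 5, so a_4 = 1.
  13 = 2*5 + 3, so a_5 = 2.
  5 = 1*3 + 2, so a_6 = 1.
  3 = 1*2 + 1, so a_7 = 1.
  2 = 2*1 + 0, so a_8 = 2.
so x = [0; 1, 3, 1, 1, 2, 1, 1, 2].
Convergents (p_i = a_i*p_{i-1} + p_{i-2}, q_i = a_i*q_{i-1} + q_{i-2} with p_{-2}=0, p_{-1}=1, q_{-2}=1, q_{-1}=0), until the denominator exceeds 25:
  i=0: a_0=0, p_0 = 0*1 + 0 = 0, q_0 = 0*0 + 1 = 1.
  i=1: a_1=1, p_1 = 1*0 + 1 = 1, q_1 = 1*1 + 0 = 1.
  i=2: a_2=3, p_2 = 3*1 + 0 = 3, q_2 = 3*1 + 1 = 4.
  i=3: a_3=1, p_3 = 1*3 + 1 = 4, q_3 = 1*4 + 1 = 5.
  i=4: a_4=1, p_4 = 1*4 + 3 = 7, q_4 = 1*5 + 4 = 9.
  i=5: a_5=2, p_5 = 2*7 + 4 = 18, q_5 = 2*9 + 5 = 23.
  i=6: a_6=1, p_6 = 1*18 + 7 = 25, q_6 = 1*23 + 9 = 32.
q_6 = 32 > 25, so the last convergent with denominator <= 25 is p_5/q_5 = 18/23.
The closest fraction with denominator <= 25 is either p_5/q_5 or the intermediate fraction (k*p_5 + p_4)/(k*q_5 + q_4) with the largest k >= 1 whose denominator stays <= 25; these approach x as k grows, and every other convergent or intermediate fraction in range is farther away.
Largest k: floor((25 - q_4)/q_5) = floor((25 - 9)/23) = 0.
Since k = 0, no intermediate fraction beyond p_5/q_5 has denominator <= 25, so the convergent 18/23 is the closest (its error is |111*23 - 18*142|/(142*23) = 3/3266).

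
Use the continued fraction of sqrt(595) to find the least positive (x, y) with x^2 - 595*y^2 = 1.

(x, y) = (18514, 759)

First expand sqrt(595) as a continued fraction. With x_i = (sqrt(595) + m_i)/d_i and (m_0, d_0) = (0, 1): a_0 = floor(sqrt(595)) = 24, since 24^2 = 576 <= 595 < 625 = 25^2.
Iterate m_{i+1} = d_i*a_i - m_i, d_{i+1} = (595 - m_{i+1}^2)/d_i, a_{i+1} = floor((a_0 + m_{i+1})/d_{i+1}):
  m_1 = 1*24 - 0 = 24, d_1 = (595 - 24^2)/1 = 19/1 = 19, a_1 = floor((24 + 24)/19) = 2.
  m_2 = 19*2 - 24 = 14, d_2 = (595 - 14^2)/19 = 399/19 = 21, a_2 = floor((24 + 14)/21) = 1.
  m_3 = 21*1 - 14 = 7, d_3 = (595 - 7^2)/21 = 546/21 = 26, a_3 = floor((24 + 7)/26) = 1.
  m_4 = 26*1 - 7 = 19, d_4 = (595 - 19^2)/26 = 234/26 = 9, a_4 = floor((24 + 19)/9) = 4.
  m_5 = 9*4 - 19 = 17, d_5 = (595 - 17^2)/9 = 306/9 = 34, a_5 = floor((24 + 17)/34) = 1.
  m_6 = 34*1 - 17 = 17, d_6 = (595 - 17^2)/34 = 306/34 = 9, a_6 = floor((24 + 17)/9) = 4.
  m_7 = 9*4 - 17 = 19, d_7 = (595 - 19^2)/9 = 234/9 = 26, a_7 = floor((24 + 19)/26) = 1.
  m_8 = 26*1 - 19 = 7, d_8 = (595 - 7^2)/26 = 546/26 = 21, a_8 = floor((24 + 7)/21) = 1.
  m_9 = 21*1 - 7 = 14, d_9 = (595 - 14^2)/21 = 399/21 = 19, a_9 = floor((24 + 14)/19) = 2.
  m_10 = 19*2 - 14 = 24, d_10 = (595 - 24^2)/19 = 19/19 = 1, a_10 = floor((24 + 24)/1) = 48.
  m_11 = 1*48 - 24 = 24, d_11 = (595 - 24^2)/1 = 19/1 = 19: (m_11, d_11) = (m_1, d_1) = (24, 19), so from here the quotients repeat a_1, ..., a_10; the period length is 10.
So sqrt(595) = [24; (2, 1, 1, 4, 1, 4, 1, 1, 2, 48)] with period length k = 10.
k is even, so the fundamental solution of x^2 - 595y^2 = 1 is (p_{k-1}, q_{k-1}) = (p_9, q_9); compute convergents through index 9.
Convergents (p_i = a_i*p_{i-1} + p_{i-2}, q_i = a_i*q_{i-1} + q_{i-2} with p_{-2}=0, p_{-1}=1, q_{-2}=1, q_{-1}=0):
  i=0: a_0=24, p_0 = 24*1 + 0 = 24, q_0 = 24*0 + 1 = 1.
  i=1: a_1=2, p_1 = 2*24 + 1 = 49, q_1 = 2*1 + 0 = 2.
  i=2: a_2=1, p_2 = 1*49 + 24 = 73, q_2 = 1*2 + 1 = 3.
  i=3: a_3=1, p_3 = 1*73 + 49 = 122, q_3 = 1*3 + 2 = 5.
  i=4: a_4=4, p_4 = 4*122 + 73 = 561, q_4 = 4*5 + 3 = 23.
  i=5: a_5=1, p_5 = 1*561 + 122 = 683, q_5 = 1*23 + 5 = 28.
  i=6: a_6=4, p_6 = 4*683 + 561 = 3293, q_6 = 4*28 + 23 = 135.
  i=7: a_7=1, p_7 = 1*3293 + 683 = 3976, q_7 = 1*135 + 28 = 163.
  i=8: a_8=1, p_8 = 1*3976 + 3293 = 7269, q_8 = 1*163 + 135 = 298.
  i=9: a_9=2, p_9 = 2*7269 + 3976 = 18514, q_9 = 2*298 + 163 = 759.
Check: 18514^2 - 595*759^2 = 342768196 - 342768195 = 1, so (x, y) = (18514, 759) solves the equation, and by the theorem it is the least positive solution.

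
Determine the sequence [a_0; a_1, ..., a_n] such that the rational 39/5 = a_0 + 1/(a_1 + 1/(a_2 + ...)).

[7; 1, 4]

Run the Euclidean algorithm on 39 and 5; the successive quotients are the partial quotients a_0, a_1, ... (each step inverts the fractional part left over by the previous one):
  39 = 7*5 + 4, so a_0 = 7.
  5 = 1*4 + 1, so a_1 = 1.
  4 = 4*1 + 0, so a_2 = 4.
The remainder reaches 0 after 3 divisions, so the expansion has 3 partial quotients, read off in order.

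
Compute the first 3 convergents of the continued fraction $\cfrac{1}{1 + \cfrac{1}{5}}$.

Using the convergent recurrence p_i = a_i*p_{i-1} + p_{i-2}, q_i = a_i*q_{i-1} + q_{i-2} with p_{-2}=0, p_{-1}=1, q_{-2}=1, q_{-1}=0:
  i=0: a_0=0, p_0 = 0*1 + 0 = 0, q_0 = 0*0 + 1 = 1.
  i=1: a_1=1, p_1 = 1*0 + 1 = 1, q_1 = 1*1 + 0 = 1.
  i=2: a_2=5, p_2 = 5*1 + 0 = 5, q_2 = 5*1 + 1 = 6.

0/1, 1/1, 5/6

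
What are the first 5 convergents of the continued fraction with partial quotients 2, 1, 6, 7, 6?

Using the convergent recurrence p_i = a_i*p_{i-1} + p_{i-2}, q_i = a_i*q_{i-1} + q_{i-2} with p_{-2}=0, p_{-1}=1, q_{-2}=1, q_{-1}=0:
  i=0: a_0=2, p_0 = 2*1 + 0 = 2, q_0 = 2*0 + 1 = 1.
  i=1: a_1=1, p_1 = 1*2 + 1 = 3, q_1 = 1*1 + 0 = 1.
  i=2: a_2=6, p_2 = 6*3 + 2 = 20, q_2 = 6*1 + 1 = 7.
  i=3: a_3=7, p_3 = 7*20 + 3 = 143, q_3 = 7*7 + 1 = 50.
  i=4: a_4=6, p_4 = 6*143 + 20 = 878, q_4 = 6*50 + 7 = 307.

2/1, 3/1, 20/7, 143/50, 878/307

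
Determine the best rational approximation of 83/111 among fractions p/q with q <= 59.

Expand x = 83/111 as a continued fraction with the Euclidean algorithm:
  83 = 0*111 + 83, so a_0 = 0.
  111 = 1*83 + 28, so a_1 = 1.
  83 = 2*28 + 27, so a_2 = 2.
  28 = 1*27 + 1, so a_3 = 1.
  27 = 27*1 + 0, so a_4 = 27.
so x = [0; 1, 2, 1, 27].
Convergents (p_i = a_i*p_{i-1} + p_{i-2}, q_i = a_i*q_{i-1} + q_{i-2} with p_{-2}=0, p_{-1}=1, q_{-2}=1, q_{-1}=0), until the denominator exceeds 59:
  i=0: a_0=0, p_0 = 0*1 + 0 = 0, q_0 = 0*0 + 1 = 1.
  i=1: a_1=1, p_1 = 1*0 + 1 = 1, q_1 = 1*1 + 0 = 1.
  i=2: a_2=2, p_2 = 2*1 + 0 = 2, q_2 = 2*1 + 1 = 3.
  i=3: a_3=1, p_3 = 1*2 + 1 = 3, q_3 = 1*3 + 1 = 4.
  i=4: a_4=27, p_4 = 27*3 + 2 = 83, q_4 = 27*4 + 3 = 111.
q_4 = 111 > 59, so the last convergent with denominator <= 59 is p_3/q_3 = 3/4.
The closest fraction with denominator <= 59 is either p_3/q_3 or the intermediate fraction (k*p_3 + p_2)/(k*q_3 + q_2) with the largest k >= 1 whose denominator stays <= 59; these approach x as k grows, and every other convergent or intermediate fraction in range is farther away.
Largest k: floor((59 - q_2)/q_3) = floor((59 - 3)/4) = 14.
That gives (14*3 + 2)/(14*4 + 3) = 44/59.
Compare the errors: |x - 3/4| = |83*4 - 3*111|/(111*4) = 1/444, and |x - 44/59| = |83*59 - 44*111|/(111*59) = 13/6549.
Cross-multiplying, 13*444 = 5772 < 6549 = 1*6549, so 13/6549 is smaller: the intermediate fraction 44/59 is closer to x than 3/4.

44/59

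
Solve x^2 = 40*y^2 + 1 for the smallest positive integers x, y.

First expand sqrt(40) as a continued fraction. With x_i = (sqrt(40) + m_i)/d_i and (m_0, d_0) = (0, 1): a_0 = floor(sqrt(40)) = 6, since 6^2 = 36 <= 40 < 49 = 7^2.
Iterate m_{i+1} = d_i*a_i - m_i, d_{i+1} = (40 - m_{i+1}^2)/d_i, a_{i+1} = floor((a_0 + m_{i+1})/d_{i+1}):
  m_1 = 1*6 - 0 = 6, d_1 = (40 - 6^2)/1 = 4/1 = 4, a_1 = floor((6 + 6)/4) = 3.
  m_2 = 4*3 - 6 = 6, d_2 = (40 - 6^2)/4 = 4/4 = 1, a_2 = floor((6 + 6)/1) = 12.
  m_3 = 1*12 - 6 = 6, d_3 = (40 - 6^2)/1 = 4/1 = 4: (m_3, d_3) = (m_1, d_1) = (6, 4), so from here the quotients repeat a_1, a_2; the period length is 2.
So sqrt(40) = [6; (3, 12)] with period length k = 2.
k is even, so the fundamental solution of x^2 - 40y^2 = 1 is (p_{k-1}, q_{k-1}) = (p_1, q_1); compute convergents through index 1.
Convergents (p_i = a_i*p_{i-1} + p_{i-2}, q_i = a_i*q_{i-1} + q_{i-2} with p_{-2}=0, p_{-1}=1, q_{-2}=1, q_{-1}=0):
  i=0: a_0=6, p_0 = 6*1 + 0 = 6, q_0 = 6*0 + 1 = 1.
  i=1: a_1=3, p_1 = 3*6 + 1 = 19, q_1 = 3*1 + 0 = 3.
Check: 19^2 - 40*3^2 = 361 - 360 = 1, so (x, y) = (19, 3) solves the equation, and by the theorem it is the least positive solution.

(x, y) = (19, 3)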